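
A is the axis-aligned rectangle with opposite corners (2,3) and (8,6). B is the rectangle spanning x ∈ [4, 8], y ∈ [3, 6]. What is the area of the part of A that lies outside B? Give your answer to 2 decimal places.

6.00

|A∩B|: x∈[4,8], y∈[3,6] → 4·3 = 12.
|A| = 18.
|A ∖ B| = |A| − |A∩B| = 18 − 12 = 6.00.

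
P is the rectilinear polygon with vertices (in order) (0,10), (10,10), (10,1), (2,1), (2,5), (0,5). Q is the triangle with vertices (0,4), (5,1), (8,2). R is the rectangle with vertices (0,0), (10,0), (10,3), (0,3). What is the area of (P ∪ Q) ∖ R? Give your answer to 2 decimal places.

66.67

|P ∪ Q| = 82.7.
|(P ∪ Q) ∩ R| = 16.0333.
|(P ∪ Q) ∖ R| = 82.7 − 16.0333 = 66.67.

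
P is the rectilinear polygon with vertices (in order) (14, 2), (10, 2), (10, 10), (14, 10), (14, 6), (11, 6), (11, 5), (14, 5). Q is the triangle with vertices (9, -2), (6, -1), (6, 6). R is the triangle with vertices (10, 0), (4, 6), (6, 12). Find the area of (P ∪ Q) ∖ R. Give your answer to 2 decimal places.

|P ∪ Q| = 39.5.
|(P ∪ Q) ∩ R| = 1.2.
|(P ∪ Q) ∖ R| = 39.5 − 1.2 = 38.30.

38.30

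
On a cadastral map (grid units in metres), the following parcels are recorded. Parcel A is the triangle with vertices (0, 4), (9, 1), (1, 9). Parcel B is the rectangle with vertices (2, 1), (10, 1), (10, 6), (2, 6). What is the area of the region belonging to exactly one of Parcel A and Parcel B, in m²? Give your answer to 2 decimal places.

35.33

|Parcel A| = 24, |Parcel B| = 40, |Parcel A∩Parcel B| = 14.3333.
|Parcel A △ Parcel B| = |Parcel A| + |Parcel B| − 2·|Parcel A∩Parcel B| = 24 + 40 − 28.6667 = 35.33.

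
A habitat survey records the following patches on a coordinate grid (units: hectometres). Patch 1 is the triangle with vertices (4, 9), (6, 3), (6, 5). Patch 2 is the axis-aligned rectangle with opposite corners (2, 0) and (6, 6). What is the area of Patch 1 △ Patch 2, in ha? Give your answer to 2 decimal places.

|Patch 1| = 2, |Patch 2| = 24, |Patch 1∩Patch 2| = 1.25.
|Patch 1 △ Patch 2| = |Patch 1| + |Patch 2| − 2·|Patch 1∩Patch 2| = 2 + 24 − 2.5 = 23.50.

23.50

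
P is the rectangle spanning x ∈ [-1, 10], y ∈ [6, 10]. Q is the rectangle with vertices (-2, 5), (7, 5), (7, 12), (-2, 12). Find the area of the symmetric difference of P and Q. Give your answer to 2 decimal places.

43.00

|P∩Q|: x∈[-1,7], y∈[6,10] → 8·4 = 32.
|P △ Q| = |P| + |Q| − 2·|P∩Q| = 44 + 63 − 64 = 43.00.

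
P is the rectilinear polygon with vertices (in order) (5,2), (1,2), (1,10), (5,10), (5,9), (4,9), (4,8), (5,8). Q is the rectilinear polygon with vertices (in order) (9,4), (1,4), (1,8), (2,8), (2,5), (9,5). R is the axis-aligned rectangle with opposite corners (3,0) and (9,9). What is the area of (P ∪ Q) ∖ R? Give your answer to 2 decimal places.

|P ∪ Q| = 35.
|(P ∪ Q) ∩ R| = 17.
|(P ∪ Q) ∖ R| = 35 − 17 = 18.00.

18.00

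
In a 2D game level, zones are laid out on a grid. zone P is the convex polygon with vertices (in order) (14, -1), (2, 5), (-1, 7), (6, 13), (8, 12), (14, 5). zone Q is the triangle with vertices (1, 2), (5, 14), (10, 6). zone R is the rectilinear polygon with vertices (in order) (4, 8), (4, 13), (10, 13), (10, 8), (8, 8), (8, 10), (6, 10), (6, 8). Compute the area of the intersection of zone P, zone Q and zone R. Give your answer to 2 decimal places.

10.44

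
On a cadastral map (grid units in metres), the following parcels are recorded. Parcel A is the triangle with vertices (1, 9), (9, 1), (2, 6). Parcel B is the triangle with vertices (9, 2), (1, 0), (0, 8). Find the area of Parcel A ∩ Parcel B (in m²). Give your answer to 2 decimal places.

4.31

The intersection is the polygon with vertices (8.2,1.8), (7.963,1.741), (2,6), (1.714,6.857), (6,4).
By the shoelace formula its area is 4.31.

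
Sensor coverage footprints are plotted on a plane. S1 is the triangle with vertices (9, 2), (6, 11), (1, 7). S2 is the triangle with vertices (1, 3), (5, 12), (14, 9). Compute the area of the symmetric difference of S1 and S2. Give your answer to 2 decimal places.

37.37

|S1| = 28.5, |S2| = 46.5, |S1∩S2| = 18.8136.
|S1 △ S2| = |S1| + |S2| − 2·|S1∩S2| = 28.5 + 46.5 − 37.6273 = 37.37.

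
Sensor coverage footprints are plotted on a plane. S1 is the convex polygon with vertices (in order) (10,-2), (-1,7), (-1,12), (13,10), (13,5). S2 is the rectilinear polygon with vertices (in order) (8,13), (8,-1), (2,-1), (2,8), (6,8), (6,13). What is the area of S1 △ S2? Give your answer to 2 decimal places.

103.66

|S1| = 122, |S2| = 64, |S1∩S2| = 41.1688.
|S1 △ S2| = |S1| + |S2| − 2·|S1∩S2| = 122 + 64 − 82.3377 = 103.66.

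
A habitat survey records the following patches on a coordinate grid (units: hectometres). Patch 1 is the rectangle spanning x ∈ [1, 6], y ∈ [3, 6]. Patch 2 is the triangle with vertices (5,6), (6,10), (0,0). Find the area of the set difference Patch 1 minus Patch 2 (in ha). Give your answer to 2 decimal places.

|Patch 1| = 15, |Patch 1∩Patch 2| = 3.15.
|Patch 1 ∖ Patch 2| = |Patch 1| − |Patch 1∩Patch 2| = 15 − 3.15 = 11.85.

11.85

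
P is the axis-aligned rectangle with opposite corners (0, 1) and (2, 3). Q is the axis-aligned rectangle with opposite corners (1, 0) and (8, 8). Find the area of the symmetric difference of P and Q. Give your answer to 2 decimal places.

|P∩Q|: x∈[1,2], y∈[1,3] → 1·2 = 2.
|P △ Q| = |P| + |Q| − 2·|P∩Q| = 4 + 56 − 4 = 56.00.

56.00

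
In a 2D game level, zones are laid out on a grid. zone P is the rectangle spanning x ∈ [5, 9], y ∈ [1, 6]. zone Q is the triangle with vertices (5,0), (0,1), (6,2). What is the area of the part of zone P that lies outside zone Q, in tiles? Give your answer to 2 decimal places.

19.33

|zone P| = 20, |zone P∩zone Q| = 0.6667.
|zone P ∖ zone Q| = |zone P| − |zone P∩zone Q| = 20 − 0.6667 = 19.33.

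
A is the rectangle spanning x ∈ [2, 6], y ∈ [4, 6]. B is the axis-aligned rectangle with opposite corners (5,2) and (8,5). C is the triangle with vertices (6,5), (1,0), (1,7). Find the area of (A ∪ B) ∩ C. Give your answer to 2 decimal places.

6.25

The region (A ∪ B) ∩ C is the polygon with vertices (2,6), (3.5,6), (6,5), (5,4), (2,4).
By the shoelace formula its area is 6.25.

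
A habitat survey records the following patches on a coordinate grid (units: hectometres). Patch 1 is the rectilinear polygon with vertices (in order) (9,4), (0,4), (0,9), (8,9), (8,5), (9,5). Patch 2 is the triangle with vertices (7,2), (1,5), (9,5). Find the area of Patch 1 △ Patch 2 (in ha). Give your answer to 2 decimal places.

39.67

|Patch 1| = 41, |Patch 2| = 12, |Patch 1∩Patch 2| = 6.6667.
|Patch 1 △ Patch 2| = |Patch 1| + |Patch 2| − 2·|Patch 1∩Patch 2| = 41 + 12 − 13.3333 = 39.67.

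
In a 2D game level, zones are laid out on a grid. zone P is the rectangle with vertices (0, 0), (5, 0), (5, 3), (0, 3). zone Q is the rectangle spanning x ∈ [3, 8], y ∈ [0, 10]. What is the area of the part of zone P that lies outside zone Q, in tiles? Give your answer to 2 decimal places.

9.00

|zone P∩zone Q|: x∈[3,5], y∈[0,3] → 2·3 = 6.
|zone P| = 15.
|zone P ∖ zone Q| = |zone P| − |zone P∩zone Q| = 15 − 6 = 9.00.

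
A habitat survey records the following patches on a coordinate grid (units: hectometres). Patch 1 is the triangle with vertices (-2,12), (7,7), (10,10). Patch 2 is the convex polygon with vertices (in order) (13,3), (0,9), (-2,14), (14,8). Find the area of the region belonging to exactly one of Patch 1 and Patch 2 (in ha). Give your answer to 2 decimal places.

49.86

|Patch 1| = 21, |Patch 2| = 69.5, |Patch 1∩Patch 2| = 20.3195.
|Patch 1 △ Patch 2| = |Patch 1| + |Patch 2| − 2·|Patch 1∩Patch 2| = 21 + 69.5 − 40.639 = 49.86.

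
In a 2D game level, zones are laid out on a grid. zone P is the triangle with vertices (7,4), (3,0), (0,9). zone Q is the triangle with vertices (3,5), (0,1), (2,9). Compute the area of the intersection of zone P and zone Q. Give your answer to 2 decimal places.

The intersection is the polygon with vertices (1.143,5.571), (1.697,7.788), (2.435,7.261), (3,5), (1.846,3.462).
By the shoelace formula its area is 4.66.

4.66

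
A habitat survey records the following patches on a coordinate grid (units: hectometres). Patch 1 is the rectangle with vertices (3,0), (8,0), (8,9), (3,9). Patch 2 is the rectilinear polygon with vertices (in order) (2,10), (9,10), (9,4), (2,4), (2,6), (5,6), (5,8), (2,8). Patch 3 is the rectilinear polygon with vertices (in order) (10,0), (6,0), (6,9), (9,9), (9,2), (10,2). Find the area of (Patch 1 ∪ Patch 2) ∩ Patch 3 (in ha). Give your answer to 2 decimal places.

The region (Patch 1 ∪ Patch 2) ∩ Patch 3 is the polygon with vertices (6,0), (6,9), (9,9), (9,4), (8,4), (8,0).
By the shoelace formula its area is 23.00.

23.00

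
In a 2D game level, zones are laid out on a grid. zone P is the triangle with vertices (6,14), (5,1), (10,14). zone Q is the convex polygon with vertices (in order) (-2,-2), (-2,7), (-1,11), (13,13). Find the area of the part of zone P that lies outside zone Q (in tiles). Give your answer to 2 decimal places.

|zone P| = 26, |zone P∩zone Q| = 15.0693.
|zone P ∖ zone Q| = |zone P| − |zone P∩zone Q| = 26 − 15.0693 = 10.93.

10.93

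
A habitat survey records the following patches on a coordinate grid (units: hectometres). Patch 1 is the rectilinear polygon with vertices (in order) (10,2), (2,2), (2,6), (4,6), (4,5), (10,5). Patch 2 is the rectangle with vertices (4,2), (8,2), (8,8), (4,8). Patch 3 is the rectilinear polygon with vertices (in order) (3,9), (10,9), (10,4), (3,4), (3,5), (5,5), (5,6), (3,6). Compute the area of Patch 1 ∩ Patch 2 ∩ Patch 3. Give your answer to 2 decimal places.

4.00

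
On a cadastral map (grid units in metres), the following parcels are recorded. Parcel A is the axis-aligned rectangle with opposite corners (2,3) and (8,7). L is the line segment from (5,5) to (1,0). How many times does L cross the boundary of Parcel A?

The segment meets the boundary at (3.4,3).

1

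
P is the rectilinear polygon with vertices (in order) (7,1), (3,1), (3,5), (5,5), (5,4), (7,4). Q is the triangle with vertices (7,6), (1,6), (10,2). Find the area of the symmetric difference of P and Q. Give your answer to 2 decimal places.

23.64

|P| = 14, |Q| = 12, |P∩Q| = 1.1806.
|P △ Q| = |P| + |Q| − 2·|P∩Q| = 14 + 12 − 2.3611 = 23.64.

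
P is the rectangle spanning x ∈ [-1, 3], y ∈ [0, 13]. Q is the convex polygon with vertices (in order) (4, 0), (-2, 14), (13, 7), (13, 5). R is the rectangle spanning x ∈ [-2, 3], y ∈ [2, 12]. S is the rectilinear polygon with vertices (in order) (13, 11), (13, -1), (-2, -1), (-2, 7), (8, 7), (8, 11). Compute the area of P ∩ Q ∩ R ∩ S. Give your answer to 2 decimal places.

The intersection is the polygon with vertices (3,2.333), (1,7), (3,7).
By the shoelace formula its area is 4.67.

4.67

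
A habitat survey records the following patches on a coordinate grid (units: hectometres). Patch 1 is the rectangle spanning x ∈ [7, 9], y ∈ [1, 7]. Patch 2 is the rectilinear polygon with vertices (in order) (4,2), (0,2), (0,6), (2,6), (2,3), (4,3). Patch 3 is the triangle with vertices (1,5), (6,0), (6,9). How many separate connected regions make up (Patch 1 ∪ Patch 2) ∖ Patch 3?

2

(Patch 1 ∪ Patch 2) ∖ Patch 3 splits into 2 disjoint pieces (area 12, area 8.6).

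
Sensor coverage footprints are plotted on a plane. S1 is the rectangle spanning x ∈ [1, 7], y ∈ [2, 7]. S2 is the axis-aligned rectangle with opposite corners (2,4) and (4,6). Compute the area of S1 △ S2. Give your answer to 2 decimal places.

|S1∩S2|: x∈[2,4], y∈[4,6] → 2·2 = 4.
|S1 △ S2| = |S1| + |S2| − 2·|S1∩S2| = 30 + 4 − 8 = 26.00.

26.00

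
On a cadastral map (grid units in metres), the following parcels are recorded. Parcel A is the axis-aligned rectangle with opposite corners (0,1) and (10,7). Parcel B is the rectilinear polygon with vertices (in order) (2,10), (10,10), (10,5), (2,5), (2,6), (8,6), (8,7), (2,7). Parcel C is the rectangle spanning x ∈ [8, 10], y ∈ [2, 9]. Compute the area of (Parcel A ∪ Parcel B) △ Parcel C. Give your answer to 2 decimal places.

|Parcel A ∪ Parcel B| = 84.
|(Parcel A ∪ Parcel B) ∩ Parcel C| = 14.
|(Parcel A ∪ Parcel B) △ Parcel C| = 84 + 14 − 28 = 70.00.

70.00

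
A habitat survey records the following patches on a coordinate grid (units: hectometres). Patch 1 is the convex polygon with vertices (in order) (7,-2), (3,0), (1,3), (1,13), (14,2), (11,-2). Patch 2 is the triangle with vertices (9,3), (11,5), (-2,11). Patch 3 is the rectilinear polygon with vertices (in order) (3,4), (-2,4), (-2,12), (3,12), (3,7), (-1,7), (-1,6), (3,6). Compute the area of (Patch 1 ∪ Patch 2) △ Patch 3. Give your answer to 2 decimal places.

|Patch 1 ∪ Patch 2| = 107.915.
|(Patch 1 ∪ Patch 2) ∩ Patch 3| = 14.9126.
|(Patch 1 ∪ Patch 2) △ Patch 3| = 107.915 + 36 − 29.8252 = 114.09.

114.09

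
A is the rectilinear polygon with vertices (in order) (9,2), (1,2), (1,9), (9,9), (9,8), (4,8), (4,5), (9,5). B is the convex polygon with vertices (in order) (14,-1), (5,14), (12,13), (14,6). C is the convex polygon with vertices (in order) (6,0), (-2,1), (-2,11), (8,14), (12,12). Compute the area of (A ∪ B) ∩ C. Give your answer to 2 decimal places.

|A ∪ B| = 95.3.
|(A ∪ B) ∩ C| = 59.03.

59.03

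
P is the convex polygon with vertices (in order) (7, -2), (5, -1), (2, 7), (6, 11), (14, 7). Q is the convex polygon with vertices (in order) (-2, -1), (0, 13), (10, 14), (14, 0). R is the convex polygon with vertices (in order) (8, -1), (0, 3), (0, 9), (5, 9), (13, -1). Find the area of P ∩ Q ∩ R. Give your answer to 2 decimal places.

The intersection is the polygon with vertices (4,9), (5,9), (10.352,2.31), (8.277,-0.358), (6.889,-0.444), (4.308,0.846), (2,7).
By the shoelace formula its area is 44.23.

44.23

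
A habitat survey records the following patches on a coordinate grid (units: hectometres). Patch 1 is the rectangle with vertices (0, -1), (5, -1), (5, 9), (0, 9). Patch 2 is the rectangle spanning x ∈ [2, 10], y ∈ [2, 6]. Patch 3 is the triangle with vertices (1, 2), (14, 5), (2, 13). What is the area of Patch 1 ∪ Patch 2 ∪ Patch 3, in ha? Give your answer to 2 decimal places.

103.57

By inclusion–exclusion:
Individual areas: |Patch 1| = 50, |Patch 2| = 32, |Patch 3| = 70.
|Patch 1∩Patch 2|: x∈[2,5], y∈[2,6] → 3·4 = 12.
|Patch 1∩Patch 3| = 23.9266.
|Patch 2∩Patch 3| = 22.7692.
|Patch 1∩Patch 2∩Patch 3| = 10.2692.
|Patch 1 ∪ Patch 2 ∪ Patch 3| = 152 − 58.6958 + 10.2692 = 103.57.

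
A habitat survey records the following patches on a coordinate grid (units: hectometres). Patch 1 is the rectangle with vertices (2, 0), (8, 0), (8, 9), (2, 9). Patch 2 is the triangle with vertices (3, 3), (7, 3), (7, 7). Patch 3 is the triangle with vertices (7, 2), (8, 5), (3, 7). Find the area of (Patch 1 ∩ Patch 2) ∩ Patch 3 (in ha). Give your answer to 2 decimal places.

The region (Patch 1 ∩ Patch 2) ∩ Patch 3 is the polygon with vertices (7,3), (6.2,3), (4.778,4.778), (5.857,5.857), (7,5.4).
By the shoelace formula its area is 4.24.

4.24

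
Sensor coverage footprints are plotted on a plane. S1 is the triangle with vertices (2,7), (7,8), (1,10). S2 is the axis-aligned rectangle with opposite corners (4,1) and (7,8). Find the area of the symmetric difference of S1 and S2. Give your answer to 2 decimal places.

27.20

|S1| = 8, |S2| = 21, |S1∩S2| = 0.9.
|S1 △ S2| = |S1| + |S2| − 2·|S1∩S2| = 8 + 21 − 1.8 = 27.20.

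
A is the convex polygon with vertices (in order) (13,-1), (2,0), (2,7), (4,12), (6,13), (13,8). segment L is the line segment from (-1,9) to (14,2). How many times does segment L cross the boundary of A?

2

The segment meets the boundary at (13,2.467), (2.202,7.506).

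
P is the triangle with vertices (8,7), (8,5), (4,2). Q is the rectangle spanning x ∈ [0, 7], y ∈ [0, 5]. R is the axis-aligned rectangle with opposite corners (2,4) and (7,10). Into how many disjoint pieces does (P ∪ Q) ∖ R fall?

(P ∪ Q) ∖ R splits into 2 disjoint pieces (area 1.75, area 30).

2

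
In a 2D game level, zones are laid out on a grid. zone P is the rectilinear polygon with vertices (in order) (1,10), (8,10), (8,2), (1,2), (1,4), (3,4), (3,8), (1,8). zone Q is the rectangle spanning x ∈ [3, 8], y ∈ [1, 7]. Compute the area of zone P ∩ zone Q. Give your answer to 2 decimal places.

The intersection is the polygon with vertices (8,2), (3,2), (3,4), (3,7), (8,7).
By the shoelace formula its area is 25.00.

25.00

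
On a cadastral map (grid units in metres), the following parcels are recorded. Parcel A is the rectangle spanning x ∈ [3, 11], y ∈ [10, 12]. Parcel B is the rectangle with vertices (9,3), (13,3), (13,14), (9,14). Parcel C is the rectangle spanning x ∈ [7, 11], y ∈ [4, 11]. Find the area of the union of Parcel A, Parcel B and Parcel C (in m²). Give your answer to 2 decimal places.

68.00

By inclusion–exclusion:
Individual areas: |Parcel A| = 16, |Parcel B| = 44, |Parcel C| = 28.
|Parcel A∩Parcel B|: x∈[9,11], y∈[10,12] → 2·2 = 4.
|Parcel A∩Parcel C|: x∈[7,11], y∈[10,11] → 4·1 = 4.
|Parcel B∩Parcel C|: x∈[9,11], y∈[4,11] → 2·7 = 14.
|Parcel A∩Parcel B∩Parcel C| = 2.
|Parcel A ∪ Parcel B ∪ Parcel C| = 88 − 22 + 2 = 68.00.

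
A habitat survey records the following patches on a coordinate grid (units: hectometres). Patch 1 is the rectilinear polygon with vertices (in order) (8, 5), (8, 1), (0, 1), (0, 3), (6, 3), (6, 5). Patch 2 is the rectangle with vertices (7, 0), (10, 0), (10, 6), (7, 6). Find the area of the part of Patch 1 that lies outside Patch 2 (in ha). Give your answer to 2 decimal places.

|Patch 1| = 20, |Patch 1∩Patch 2| = 4.
|Patch 1 ∖ Patch 2| = |Patch 1| − |Patch 1∩Patch 2| = 20 − 4 = 16.00.

16.00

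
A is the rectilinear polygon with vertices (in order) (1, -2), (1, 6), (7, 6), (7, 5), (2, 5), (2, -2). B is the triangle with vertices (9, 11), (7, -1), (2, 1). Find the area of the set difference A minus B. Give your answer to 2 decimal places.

|A| = 13, |A∩B| = 1.85.
|A ∖ B| = |A| − |A∩B| = 13 − 1.85 = 11.15.

11.15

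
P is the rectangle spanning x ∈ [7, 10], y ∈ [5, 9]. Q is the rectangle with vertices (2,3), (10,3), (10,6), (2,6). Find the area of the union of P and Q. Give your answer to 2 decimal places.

By inclusion–exclusion:
Individual areas: |P| = 12, |Q| = 24.
|P∩Q|: x∈[7,10], y∈[5,6] → 3·1 = 3.
|P ∪ Q| = 36 − 3 = 33.00.

33.00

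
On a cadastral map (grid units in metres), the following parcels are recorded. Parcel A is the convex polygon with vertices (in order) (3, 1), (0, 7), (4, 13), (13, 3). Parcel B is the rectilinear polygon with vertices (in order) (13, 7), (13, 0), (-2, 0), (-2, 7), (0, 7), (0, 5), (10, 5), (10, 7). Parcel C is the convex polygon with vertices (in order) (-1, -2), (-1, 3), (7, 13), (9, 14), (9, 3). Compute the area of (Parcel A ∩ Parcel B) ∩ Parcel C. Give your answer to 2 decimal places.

The region (Parcel A ∩ Parcel B) ∩ Parcel C is the polygon with vertices (9,5), (9,3), (6.333,1.667), (3,1), (1,5).
By the shoelace formula its area is 23.33.

23.33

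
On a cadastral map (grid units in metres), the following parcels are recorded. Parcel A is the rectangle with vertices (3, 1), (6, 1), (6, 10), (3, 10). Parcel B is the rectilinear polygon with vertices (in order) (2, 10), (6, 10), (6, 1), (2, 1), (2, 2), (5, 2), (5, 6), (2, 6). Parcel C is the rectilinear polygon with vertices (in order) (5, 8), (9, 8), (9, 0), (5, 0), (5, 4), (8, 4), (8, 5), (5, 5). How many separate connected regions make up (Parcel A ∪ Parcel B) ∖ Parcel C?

(Parcel A ∪ Parcel B) ∖ Parcel C is a single connected region.

1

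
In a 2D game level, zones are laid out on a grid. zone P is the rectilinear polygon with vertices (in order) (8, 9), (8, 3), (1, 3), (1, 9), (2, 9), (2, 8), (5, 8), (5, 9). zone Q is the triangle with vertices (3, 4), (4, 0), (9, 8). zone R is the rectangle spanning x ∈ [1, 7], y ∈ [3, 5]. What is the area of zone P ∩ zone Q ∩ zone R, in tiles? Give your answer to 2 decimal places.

6.11

The intersection is the polygon with vertices (5.875,3), (3.25,3), (3,4), (4.5,5), (7,5), (7,4.8).
By the shoelace formula its area is 6.11.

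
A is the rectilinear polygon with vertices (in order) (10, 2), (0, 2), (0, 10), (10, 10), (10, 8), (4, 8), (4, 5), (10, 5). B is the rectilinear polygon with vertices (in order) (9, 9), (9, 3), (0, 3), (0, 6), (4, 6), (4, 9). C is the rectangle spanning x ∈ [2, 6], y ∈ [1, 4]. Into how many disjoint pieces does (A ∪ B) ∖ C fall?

(A ∪ B) ∖ C is a single connected region.

1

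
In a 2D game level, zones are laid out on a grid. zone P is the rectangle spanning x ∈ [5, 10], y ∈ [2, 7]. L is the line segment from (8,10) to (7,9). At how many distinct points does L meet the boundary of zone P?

0

The segment lies entirely outside zone P and never meets its boundary.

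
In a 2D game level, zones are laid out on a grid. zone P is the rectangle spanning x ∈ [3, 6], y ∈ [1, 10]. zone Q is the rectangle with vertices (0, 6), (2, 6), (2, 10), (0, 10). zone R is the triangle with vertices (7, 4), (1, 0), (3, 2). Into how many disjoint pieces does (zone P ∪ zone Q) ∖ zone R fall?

(zone P ∪ zone Q) ∖ zone R splits into 3 disjoint pieces (area 4, area 21.75, area 8).

3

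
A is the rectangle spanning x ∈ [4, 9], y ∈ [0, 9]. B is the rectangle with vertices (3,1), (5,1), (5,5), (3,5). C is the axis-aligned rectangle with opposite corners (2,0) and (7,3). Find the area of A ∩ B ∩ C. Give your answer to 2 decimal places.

2.00

The intersection is the polygon with vertices (5,1), (4,1), (4,3), (5,3).
By the shoelace formula its area is 2.00.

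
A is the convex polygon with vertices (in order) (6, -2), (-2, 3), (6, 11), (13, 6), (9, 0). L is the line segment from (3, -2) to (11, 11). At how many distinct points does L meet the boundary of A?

2

The segment meets the boundary at (9.473,8.519), (3.833,-0.646).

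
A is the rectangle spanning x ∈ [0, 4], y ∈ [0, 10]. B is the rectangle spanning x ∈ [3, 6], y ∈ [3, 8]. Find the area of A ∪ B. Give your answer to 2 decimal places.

By inclusion–exclusion:
Individual areas: |A| = 40, |B| = 15.
|A∩B|: x∈[3,4], y∈[3,8] → 1·5 = 5.
|A ∪ B| = 55 − 5 = 50.00.

50.00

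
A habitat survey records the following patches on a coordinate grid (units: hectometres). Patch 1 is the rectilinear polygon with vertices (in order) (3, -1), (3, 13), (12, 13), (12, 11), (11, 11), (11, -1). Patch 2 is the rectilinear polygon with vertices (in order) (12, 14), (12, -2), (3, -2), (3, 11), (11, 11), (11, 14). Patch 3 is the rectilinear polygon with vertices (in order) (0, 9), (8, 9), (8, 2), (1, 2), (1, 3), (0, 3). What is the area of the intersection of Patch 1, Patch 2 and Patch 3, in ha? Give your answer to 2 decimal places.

35.00

The intersection is the polygon with vertices (3,9), (8,9), (8,2), (3,2).
By the shoelace formula its area is 35.00.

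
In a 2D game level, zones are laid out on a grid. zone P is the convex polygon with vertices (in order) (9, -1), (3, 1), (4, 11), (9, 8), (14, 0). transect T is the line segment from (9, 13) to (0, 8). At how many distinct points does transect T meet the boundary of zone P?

2

The segment meets the boundary at (3.918,10.176), (4.673,10.596).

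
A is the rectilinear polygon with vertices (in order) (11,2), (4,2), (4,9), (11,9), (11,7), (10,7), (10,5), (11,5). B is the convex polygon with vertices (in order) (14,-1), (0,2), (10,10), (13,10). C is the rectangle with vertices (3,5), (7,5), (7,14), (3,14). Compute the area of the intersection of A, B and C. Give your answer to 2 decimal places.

The intersection is the polygon with vertices (4,5.2), (7,7.6), (7,5), (4,5).
By the shoelace formula its area is 4.20.

4.20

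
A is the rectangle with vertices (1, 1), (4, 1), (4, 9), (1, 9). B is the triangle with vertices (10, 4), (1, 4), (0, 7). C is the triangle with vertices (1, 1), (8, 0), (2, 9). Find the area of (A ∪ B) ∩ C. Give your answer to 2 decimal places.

The region (A ∪ B) ∩ C is the polygon with vertices (1,1), (2,9), (4,6), (4,5.8), (4.167,5.75), (5.333,4), (4,4), (4,1).
By the shoelace formula its area is 18.32.

18.32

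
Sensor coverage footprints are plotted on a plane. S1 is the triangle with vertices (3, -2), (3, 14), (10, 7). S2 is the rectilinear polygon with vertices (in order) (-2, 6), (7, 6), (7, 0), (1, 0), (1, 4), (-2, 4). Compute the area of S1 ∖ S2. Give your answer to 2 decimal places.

35.84

|S1| = 56, |S1∩S2| = 20.1587.
|S1 ∖ S2| = |S1| − |S1∩S2| = 56 − 20.1587 = 35.84.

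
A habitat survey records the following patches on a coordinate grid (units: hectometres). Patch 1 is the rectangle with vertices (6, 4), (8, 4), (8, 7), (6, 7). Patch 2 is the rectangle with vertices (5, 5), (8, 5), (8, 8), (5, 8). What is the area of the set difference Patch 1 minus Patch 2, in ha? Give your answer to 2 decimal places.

2.00

|Patch 1∩Patch 2|: x∈[6,8], y∈[5,7] → 2·2 = 4.
|Patch 1| = 6.
|Patch 1 ∖ Patch 2| = |Patch 1| − |Patch 1∩Patch 2| = 6 − 4 = 2.00.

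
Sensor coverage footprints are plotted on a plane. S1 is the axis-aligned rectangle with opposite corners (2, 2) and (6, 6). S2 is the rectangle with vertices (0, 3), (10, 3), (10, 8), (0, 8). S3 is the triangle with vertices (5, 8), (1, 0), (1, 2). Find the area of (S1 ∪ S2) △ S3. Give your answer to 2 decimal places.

|S1 ∪ S2| = 54.
|(S1 ∪ S2) ∩ S3| = 2.3333.
|(S1 ∪ S2) △ S3| = 54 + 4 − 4.6667 = 53.33.

53.33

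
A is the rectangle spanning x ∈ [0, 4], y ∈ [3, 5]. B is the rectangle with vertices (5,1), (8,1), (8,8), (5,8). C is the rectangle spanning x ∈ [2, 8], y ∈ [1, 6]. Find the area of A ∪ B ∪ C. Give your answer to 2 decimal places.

40.00

By inclusion–exclusion:
Individual areas: |A| = 8, |B| = 21, |C| = 30.
|A∩B| = 0 (no overlap).
|A∩C|: x∈[2,4], y∈[3,5] → 2·2 = 4.
|B∩C|: x∈[5,8], y∈[1,6] → 3·5 = 15.
|A∩B∩C| = 0.
|A ∪ B ∪ C| = 59 − 19 + 0 = 40.00.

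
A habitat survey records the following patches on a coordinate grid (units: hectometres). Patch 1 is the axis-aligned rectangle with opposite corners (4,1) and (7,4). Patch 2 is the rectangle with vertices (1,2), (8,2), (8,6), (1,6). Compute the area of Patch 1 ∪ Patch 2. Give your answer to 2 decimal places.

By inclusion–exclusion:
Individual areas: |Patch 1| = 9, |Patch 2| = 28.
|Patch 1∩Patch 2|: x∈[4,7], y∈[2,4] → 3·2 = 6.
|Patch 1 ∪ Patch 2| = 37 − 6 = 31.00.

31.00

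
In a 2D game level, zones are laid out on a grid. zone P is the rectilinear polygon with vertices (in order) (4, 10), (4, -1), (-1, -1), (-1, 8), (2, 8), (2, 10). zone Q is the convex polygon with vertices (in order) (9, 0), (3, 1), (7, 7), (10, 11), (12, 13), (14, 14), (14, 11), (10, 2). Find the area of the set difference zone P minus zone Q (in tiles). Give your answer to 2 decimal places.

48.17

|zone P| = 49, |zone P∩zone Q| = 0.8333.
|zone P ∖ zone Q| = |zone P| − |zone P∩zone Q| = 49 − 0.8333 = 48.17.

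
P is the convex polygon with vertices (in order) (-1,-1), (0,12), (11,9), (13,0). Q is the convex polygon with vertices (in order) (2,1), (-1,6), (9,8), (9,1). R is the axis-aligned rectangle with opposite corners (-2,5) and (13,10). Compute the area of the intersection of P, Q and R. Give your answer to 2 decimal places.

19.46

The intersection is the polygon with vertices (9,8), (9,5), (-0.4,5), (-0.523,5.205), (-0.453,6.109).
By the shoelace formula its area is 19.46.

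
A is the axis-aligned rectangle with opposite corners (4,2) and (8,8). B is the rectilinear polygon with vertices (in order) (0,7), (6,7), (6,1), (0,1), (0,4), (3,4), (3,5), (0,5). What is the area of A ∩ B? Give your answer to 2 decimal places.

The intersection is the polygon with vertices (4,2), (4,7), (6,7), (6,2).
By the shoelace formula its area is 10.00.

10.00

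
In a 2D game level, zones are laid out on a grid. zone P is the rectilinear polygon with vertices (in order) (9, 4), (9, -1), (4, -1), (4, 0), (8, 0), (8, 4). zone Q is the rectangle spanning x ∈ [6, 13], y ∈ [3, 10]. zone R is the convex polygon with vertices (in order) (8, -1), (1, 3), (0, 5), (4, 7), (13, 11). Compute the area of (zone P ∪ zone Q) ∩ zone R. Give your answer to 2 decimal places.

34.54

|zone P ∪ zone Q| = 57.
|(zone P ∪ zone Q) ∩ zone R| = 34.54.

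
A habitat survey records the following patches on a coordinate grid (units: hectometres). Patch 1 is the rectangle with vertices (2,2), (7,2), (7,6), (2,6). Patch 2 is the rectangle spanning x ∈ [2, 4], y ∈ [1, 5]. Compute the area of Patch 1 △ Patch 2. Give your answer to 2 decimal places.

|Patch 1∩Patch 2|: x∈[2,4], y∈[2,5] → 2·3 = 6.
|Patch 1 △ Patch 2| = |Patch 1| + |Patch 2| − 2·|Patch 1∩Patch 2| = 20 + 8 − 12 = 16.00.

16.00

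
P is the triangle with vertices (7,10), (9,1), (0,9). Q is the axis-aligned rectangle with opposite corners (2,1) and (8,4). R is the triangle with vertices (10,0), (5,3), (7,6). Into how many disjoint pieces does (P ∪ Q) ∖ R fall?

1

(P ∪ Q) ∖ R is a single connected region.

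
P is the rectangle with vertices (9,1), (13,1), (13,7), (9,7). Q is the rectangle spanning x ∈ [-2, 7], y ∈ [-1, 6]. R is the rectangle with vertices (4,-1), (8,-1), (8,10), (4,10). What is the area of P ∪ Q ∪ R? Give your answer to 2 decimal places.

110.00

By inclusion–exclusion:
Individual areas: |P| = 24, |Q| = 63, |R| = 44.
|P∩Q| = 0 (no overlap).
|P∩R| = 0 (no overlap).
|Q∩R|: x∈[4,7], y∈[-1,6] → 3·7 = 21.
|P∩Q∩R| = 0.
|P ∪ Q ∪ R| = 131 − 21 + 0 = 110.00.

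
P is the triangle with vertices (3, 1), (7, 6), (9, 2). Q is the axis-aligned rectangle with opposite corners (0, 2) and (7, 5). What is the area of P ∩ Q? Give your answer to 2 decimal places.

6.00

The intersection is the polygon with vertices (6.2,5), (7,5), (7,2), (3.8,2).
By the shoelace formula its area is 6.00.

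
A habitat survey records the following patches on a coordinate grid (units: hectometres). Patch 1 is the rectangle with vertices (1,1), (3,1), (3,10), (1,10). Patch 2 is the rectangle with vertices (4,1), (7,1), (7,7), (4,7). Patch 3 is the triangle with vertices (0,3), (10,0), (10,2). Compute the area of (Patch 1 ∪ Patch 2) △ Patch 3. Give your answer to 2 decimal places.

37.83

|Patch 1 ∪ Patch 2| = 36.
|(Patch 1 ∪ Patch 2) ∩ Patch 3| = 4.0833.
|(Patch 1 ∪ Patch 2) △ Patch 3| = 36 + 10 − 8.1667 = 37.83.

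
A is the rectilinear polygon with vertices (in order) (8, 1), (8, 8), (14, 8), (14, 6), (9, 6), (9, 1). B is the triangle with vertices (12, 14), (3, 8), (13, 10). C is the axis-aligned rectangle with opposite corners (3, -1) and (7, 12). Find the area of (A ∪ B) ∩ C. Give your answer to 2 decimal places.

3.73

The region (A ∪ B) ∩ C is the polygon with vertices (3,8), (7,10.667), (7,8.8).
By the shoelace formula its area is 3.73.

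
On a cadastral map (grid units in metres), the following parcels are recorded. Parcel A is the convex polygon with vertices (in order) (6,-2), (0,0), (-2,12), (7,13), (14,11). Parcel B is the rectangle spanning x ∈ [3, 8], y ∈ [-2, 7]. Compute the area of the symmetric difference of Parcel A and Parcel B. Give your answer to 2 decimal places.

|Parcel A| = 154.5, |Parcel B| = 45, |Parcel A∩Parcel B| = 40.25.
|Parcel A △ Parcel B| = |Parcel A| + |Parcel B| − 2·|Parcel A∩Parcel B| = 154.5 + 45 − 80.5 = 119.00.

119.00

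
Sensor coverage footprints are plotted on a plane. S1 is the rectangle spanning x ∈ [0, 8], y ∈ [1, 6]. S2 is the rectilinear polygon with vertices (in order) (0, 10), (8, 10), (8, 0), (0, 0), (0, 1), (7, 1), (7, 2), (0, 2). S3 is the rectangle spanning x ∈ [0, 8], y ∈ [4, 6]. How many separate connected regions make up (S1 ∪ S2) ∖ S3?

(S1 ∪ S2) ∖ S3 splits into 2 disjoint pieces (area 32, area 32).

2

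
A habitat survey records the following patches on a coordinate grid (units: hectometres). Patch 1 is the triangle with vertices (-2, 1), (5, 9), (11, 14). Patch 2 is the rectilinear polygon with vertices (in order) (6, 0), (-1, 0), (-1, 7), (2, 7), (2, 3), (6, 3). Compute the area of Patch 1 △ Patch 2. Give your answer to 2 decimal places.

37.36

|Patch 1| = 6.5, |Patch 2| = 33, |Patch 1∩Patch 2| = 1.0714.
|Patch 1 △ Patch 2| = |Patch 1| + |Patch 2| − 2·|Patch 1∩Patch 2| = 6.5 + 33 − 2.1429 = 37.36.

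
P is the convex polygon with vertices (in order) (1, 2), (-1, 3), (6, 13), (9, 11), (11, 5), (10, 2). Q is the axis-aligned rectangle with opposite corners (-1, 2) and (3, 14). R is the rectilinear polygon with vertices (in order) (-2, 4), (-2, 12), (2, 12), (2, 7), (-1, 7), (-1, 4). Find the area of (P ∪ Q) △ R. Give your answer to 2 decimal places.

|P ∪ Q| = 115.0714.
|(P ∪ Q) ∩ R| = 15.
|(P ∪ Q) △ R| = 115.0714 + 23 − 30 = 108.07.

108.07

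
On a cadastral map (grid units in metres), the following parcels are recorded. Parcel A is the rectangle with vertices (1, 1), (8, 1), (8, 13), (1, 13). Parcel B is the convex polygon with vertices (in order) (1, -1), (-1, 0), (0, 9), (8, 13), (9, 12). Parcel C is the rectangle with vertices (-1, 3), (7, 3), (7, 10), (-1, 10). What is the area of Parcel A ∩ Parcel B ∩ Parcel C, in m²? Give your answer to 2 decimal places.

The intersection is the polygon with vertices (3.462,3), (1,3), (1,9.5), (2,10), (7,10), (7,8.75).
By the shoelace formula its area is 31.58.

31.58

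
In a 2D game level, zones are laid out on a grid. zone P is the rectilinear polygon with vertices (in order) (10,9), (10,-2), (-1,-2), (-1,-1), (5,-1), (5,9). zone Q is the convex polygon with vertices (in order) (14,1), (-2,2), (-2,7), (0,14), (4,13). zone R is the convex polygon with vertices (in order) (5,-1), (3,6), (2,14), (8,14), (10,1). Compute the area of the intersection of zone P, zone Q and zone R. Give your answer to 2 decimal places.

31.53

The intersection is the polygon with vertices (5,1.562), (5,9), (7.333,9), (9.094,6.887), (9.961,1.252).
By the shoelace formula its area is 31.53.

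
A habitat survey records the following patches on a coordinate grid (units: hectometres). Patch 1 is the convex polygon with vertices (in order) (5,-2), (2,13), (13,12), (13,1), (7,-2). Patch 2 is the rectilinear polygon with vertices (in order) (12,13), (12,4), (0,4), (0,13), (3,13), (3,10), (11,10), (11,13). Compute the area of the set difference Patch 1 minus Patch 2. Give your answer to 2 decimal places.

|Patch 1| = 128, |Patch 1∩Patch 2| = 56.9909.
|Patch 1 ∖ Patch 2| = |Patch 1| − |Patch 1∩Patch 2| = 128 − 56.9909 = 71.01.

71.01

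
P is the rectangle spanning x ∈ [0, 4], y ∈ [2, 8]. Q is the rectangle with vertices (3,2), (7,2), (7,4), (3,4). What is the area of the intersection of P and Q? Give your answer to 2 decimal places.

|P∩Q|: x∈[3,4], y∈[2,4] → 1·2 = 2.

2.00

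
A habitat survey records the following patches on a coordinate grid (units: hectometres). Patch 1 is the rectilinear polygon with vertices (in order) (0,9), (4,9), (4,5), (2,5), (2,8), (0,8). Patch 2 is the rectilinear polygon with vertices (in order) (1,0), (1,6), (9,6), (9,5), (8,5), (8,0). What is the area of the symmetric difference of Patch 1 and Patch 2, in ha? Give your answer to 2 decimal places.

49.00

|Patch 1| = 10, |Patch 2| = 43, |Patch 1∩Patch 2| = 2.
|Patch 1 △ Patch 2| = |Patch 1| + |Patch 2| − 2·|Patch 1∩Patch 2| = 10 + 43 − 4 = 49.00.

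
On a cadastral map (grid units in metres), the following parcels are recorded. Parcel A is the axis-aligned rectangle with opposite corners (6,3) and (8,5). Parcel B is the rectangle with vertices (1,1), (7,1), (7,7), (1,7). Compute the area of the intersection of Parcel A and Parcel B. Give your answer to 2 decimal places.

2.00

|Parcel A∩Parcel B|: x∈[6,7], y∈[3,5] → 1·2 = 2.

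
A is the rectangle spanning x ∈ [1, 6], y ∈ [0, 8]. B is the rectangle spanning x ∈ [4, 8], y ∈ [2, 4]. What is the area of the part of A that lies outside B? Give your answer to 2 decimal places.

36.00

|A∩B|: x∈[4,6], y∈[2,4] → 2·2 = 4.
|A| = 40.
|A ∖ B| = |A| − |A∩B| = 40 − 4 = 36.00.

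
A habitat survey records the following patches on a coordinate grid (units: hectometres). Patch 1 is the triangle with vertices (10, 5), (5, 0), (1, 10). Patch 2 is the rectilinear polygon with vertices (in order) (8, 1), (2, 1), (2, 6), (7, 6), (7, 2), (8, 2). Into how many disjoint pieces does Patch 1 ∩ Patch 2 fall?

Patch 1 ∩ Patch 2 is a single connected region.

1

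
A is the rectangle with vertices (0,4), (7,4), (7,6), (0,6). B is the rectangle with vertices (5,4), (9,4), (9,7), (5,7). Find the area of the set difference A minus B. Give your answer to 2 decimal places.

|A∩B|: x∈[5,7], y∈[4,6] → 2·2 = 4.
|A| = 14.
|A ∖ B| = |A| − |A∩B| = 14 − 4 = 10.00.

10.00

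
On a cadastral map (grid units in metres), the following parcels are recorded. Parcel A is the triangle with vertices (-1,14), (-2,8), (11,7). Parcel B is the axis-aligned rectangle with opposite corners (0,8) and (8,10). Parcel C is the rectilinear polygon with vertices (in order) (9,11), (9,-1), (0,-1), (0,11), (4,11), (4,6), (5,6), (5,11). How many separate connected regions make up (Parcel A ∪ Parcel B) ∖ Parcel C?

2

(Parcel A ∪ Parcel B) ∖ Parcel C splits into 2 disjoint pieces (area 1.0128, area 17.1538).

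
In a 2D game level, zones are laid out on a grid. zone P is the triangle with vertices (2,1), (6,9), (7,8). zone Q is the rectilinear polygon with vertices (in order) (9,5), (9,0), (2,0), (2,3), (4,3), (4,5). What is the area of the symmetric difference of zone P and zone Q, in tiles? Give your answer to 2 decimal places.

|zone P| = 6, |zone Q| = 31, |zone P∩zone Q| = 0.9429.
|zone P △ zone Q| = |zone P| + |zone Q| − 2·|zone P∩zone Q| = 6 + 31 − 1.8857 = 35.11.

35.11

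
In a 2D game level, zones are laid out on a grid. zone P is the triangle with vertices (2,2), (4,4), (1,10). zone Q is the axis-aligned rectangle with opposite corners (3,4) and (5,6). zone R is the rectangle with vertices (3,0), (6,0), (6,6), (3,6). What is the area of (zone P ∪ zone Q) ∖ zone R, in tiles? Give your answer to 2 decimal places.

7.50

|zone P ∪ zone Q| = 12.
|(zone P ∪ zone Q) ∩ zone R| = 4.5.
|(zone P ∪ zone Q) ∖ zone R| = 12 − 4.5 = 7.50.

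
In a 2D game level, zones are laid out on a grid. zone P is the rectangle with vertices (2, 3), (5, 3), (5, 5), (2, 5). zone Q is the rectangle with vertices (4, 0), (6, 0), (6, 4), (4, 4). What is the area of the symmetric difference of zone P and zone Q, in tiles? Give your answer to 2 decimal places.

12.00

|zone P∩zone Q|: x∈[4,5], y∈[3,4] → 1·1 = 1.
|zone P △ zone Q| = |zone P| + |zone Q| − 2·|zone P∩zone Q| = 6 + 8 − 2 = 12.00.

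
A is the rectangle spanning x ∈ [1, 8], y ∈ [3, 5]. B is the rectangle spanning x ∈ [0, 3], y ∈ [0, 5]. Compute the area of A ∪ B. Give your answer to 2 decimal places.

25.00

By inclusion–exclusion:
Individual areas: |A| = 14, |B| = 15.
|A∩B|: x∈[1,3], y∈[3,5] → 2·2 = 4.
|A ∪ B| = 29 − 4 = 25.00.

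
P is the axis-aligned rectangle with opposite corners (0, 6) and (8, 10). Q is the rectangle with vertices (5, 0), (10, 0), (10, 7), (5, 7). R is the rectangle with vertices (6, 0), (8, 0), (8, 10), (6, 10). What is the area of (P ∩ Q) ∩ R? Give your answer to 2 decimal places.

The region (P ∩ Q) ∩ R is the polygon with vertices (6,6), (6,7), (8,7), (8,6).
By the shoelace formula its area is 2.00.

2.00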